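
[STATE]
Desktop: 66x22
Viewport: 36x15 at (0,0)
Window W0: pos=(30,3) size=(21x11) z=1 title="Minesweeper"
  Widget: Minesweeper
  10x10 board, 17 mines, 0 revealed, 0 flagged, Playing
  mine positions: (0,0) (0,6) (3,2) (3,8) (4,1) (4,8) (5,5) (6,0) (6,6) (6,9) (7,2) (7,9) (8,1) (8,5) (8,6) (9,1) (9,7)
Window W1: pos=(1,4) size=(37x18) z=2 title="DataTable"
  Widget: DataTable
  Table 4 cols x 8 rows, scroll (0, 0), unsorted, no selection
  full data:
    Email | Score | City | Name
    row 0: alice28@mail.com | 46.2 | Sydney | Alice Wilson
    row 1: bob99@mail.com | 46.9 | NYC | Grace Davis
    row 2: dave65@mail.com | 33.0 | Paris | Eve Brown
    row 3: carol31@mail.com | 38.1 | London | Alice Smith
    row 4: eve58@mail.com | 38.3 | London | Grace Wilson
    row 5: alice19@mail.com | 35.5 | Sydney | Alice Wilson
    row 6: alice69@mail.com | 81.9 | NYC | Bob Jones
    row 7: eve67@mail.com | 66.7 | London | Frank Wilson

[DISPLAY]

                                    
                                    
                                    
                              ┏━━━━━
 ┏━━━━━━━━━━━━━━━━━━━━━━━━━━━━━━━━━━
 ┃ DataTable                        
 ┠──────────────────────────────────
 ┃Email           │Score│City  │Name
 ┃────────────────┼─────┼──────┼────
 ┃alice28@mail.com│46.2 │Sydney│Alic
 ┃bob99@mail.com  │46.9 │NYC   │Grac
 ┃dave65@mail.com │33.0 │Paris │Eve 
 ┃carol31@mail.com│38.1 │London│Alic
 ┃eve58@mail.com  │38.3 │London│Grac
 ┃alice19@mail.com│35.5 │Sydney│Alic


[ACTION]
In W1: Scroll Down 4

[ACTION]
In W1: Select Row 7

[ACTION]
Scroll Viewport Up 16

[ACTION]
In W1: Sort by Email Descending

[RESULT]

                                    
                                    
                                    
                              ┏━━━━━
 ┏━━━━━━━━━━━━━━━━━━━━━━━━━━━━━━━━━━
 ┃ DataTable                        
 ┠──────────────────────────────────
 ┃Email          ▼│Score│City  │Name
 ┃────────────────┼─────┼──────┼────
 ┃eve67@mail.com  │66.7 │London│Fran
 ┃eve58@mail.com  │38.3 │London│Grac
 ┃dave65@mail.com │33.0 │Paris │Eve 
 ┃carol31@mail.com│38.1 │London│Alic
 ┃bob99@mail.com  │46.9 │NYC   │Grac
 ┃alice69@mail.com│81.9 │NYC   │Bob 


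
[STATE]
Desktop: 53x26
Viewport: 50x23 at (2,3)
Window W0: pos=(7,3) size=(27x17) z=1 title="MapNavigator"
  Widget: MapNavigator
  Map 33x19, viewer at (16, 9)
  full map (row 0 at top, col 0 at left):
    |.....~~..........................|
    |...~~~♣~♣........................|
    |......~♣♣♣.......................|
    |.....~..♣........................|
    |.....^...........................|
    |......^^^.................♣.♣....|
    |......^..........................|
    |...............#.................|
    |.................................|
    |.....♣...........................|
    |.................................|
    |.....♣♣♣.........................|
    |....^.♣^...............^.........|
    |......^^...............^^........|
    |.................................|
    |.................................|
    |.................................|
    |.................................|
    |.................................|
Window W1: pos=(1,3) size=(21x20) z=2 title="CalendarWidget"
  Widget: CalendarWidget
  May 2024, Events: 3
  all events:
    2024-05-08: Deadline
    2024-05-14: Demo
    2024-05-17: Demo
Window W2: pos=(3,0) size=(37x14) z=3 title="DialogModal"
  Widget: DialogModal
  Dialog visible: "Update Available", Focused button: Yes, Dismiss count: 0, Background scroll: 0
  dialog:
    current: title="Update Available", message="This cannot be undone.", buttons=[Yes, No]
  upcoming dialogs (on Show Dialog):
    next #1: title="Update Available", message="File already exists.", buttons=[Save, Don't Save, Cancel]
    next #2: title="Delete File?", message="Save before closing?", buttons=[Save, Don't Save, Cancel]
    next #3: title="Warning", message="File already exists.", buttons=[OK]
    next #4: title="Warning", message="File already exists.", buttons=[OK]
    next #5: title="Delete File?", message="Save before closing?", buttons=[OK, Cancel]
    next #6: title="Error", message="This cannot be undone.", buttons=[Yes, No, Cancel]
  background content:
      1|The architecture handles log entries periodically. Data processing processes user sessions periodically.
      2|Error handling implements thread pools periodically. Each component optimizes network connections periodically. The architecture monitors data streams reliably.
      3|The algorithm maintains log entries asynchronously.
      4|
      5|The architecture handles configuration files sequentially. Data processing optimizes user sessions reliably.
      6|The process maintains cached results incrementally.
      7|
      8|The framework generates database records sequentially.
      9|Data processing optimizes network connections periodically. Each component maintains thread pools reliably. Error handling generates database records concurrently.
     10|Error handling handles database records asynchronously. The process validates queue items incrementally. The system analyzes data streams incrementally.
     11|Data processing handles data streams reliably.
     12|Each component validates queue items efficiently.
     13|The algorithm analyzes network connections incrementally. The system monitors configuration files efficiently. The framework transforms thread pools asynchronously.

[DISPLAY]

━┃The architecture handles log entrie┃            
 ┃Error handling implements thread po┃            
─┃The ┌────────────────────────┐tries┃            
 ┃    │    Update Available    │     ┃            
M┃The │ This cannot be undone. │gurat┃            
 ┃The │       [Yes]  No        │esult┃            
 ┃    └────────────────────────┘     ┃            
1┃The framework generates database re┃            
2┃Data processing optimizes network c┃            
2┃Error handling handles database rec┃            
 ┗━━━━━━━━━━━━━━━━━━━━━━━━━━━━━━━━━━━┛            
                   ┃...........┃                  
                   ┃.....^.....┃                  
                   ┃.....^^....┃                  
                   ┃...........┃                  
                   ┃...........┃                  
                   ┃━━━━━━━━━━━┛                  
                   ┃                              
                   ┃                              
━━━━━━━━━━━━━━━━━━━┛                              
                                                  
                                                  
                                                  


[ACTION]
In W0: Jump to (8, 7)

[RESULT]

━┃The architecture handles log entrie┃            
 ┃Error handling implements thread po┃            
─┃The ┌────────────────────────┐tries┃            
 ┃    │    Update Available    │     ┃            
M┃The │ This cannot be undone. │gurat┃            
 ┃The │       [Yes]  No        │esult┃            
 ┃    └────────────────────────┘     ┃            
1┃The framework generates database re┃            
2┃Data processing optimizes network c┃            
2┃Error handling handles database rec┃            
 ┗━━━━━━━━━━━━━━━━━━━━━━━━━━━━━━━━━━━┛            
                   ┃...........┃                  
                   ┃...........┃                  
                   ┃...........┃                  
                   ┃...........┃                  
                   ┃...........┃                  
                   ┃━━━━━━━━━━━┛                  
                   ┃                              
                   ┃                              
━━━━━━━━━━━━━━━━━━━┛                              
                                                  
                                                  
                                                  


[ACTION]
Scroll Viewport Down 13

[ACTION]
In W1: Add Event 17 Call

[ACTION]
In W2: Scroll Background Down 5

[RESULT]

━┃The process maintains cached result┃            
 ┃                                   ┃            
─┃The ┌────────────────────────┐se re┃            
 ┃Data│    Update Available    │ork c┃            
M┃Erro│ This cannot be undone. │e rec┃            
 ┃Data│       [Yes]  No        │tream┃            
 ┃Each└────────────────────────┘ item┃            
1┃The algorithm analyzes network conn┃            
2┃                                   ┃            
2┃                                   ┃            
 ┗━━━━━━━━━━━━━━━━━━━━━━━━━━━━━━━━━━━┛            
                   ┃...........┃                  
                   ┃...........┃                  
                   ┃...........┃                  
                   ┃...........┃                  
                   ┃...........┃                  
                   ┃━━━━━━━━━━━┛                  
                   ┃                              
                   ┃                              
━━━━━━━━━━━━━━━━━━━┛                              
                                                  
                                                  
                                                  


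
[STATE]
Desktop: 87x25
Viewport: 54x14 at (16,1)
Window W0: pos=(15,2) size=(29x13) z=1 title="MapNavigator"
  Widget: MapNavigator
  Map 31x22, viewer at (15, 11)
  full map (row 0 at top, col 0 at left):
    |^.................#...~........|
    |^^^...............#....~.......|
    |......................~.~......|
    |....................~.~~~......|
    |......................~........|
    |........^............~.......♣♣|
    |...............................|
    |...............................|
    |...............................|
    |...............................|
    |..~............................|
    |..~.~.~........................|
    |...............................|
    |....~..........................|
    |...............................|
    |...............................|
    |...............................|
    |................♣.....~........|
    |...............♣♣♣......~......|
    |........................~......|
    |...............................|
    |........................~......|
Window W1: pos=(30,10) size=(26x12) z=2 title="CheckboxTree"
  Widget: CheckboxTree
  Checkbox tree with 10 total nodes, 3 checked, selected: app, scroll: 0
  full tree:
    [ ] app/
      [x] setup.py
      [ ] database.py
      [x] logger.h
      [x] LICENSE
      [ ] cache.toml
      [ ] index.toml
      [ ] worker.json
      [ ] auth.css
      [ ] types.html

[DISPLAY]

                                                      
━━━━━━━━━━━━━━━━━━━━━━━━━━━┓                          
 MapNavigator              ┃                          
───────────────────────────┨                          
...........................┃                          
...........................┃                          
...........................┃                          
~..........................┃                          
~.~.~........@.............┃                          
..............┏━━━━━━━━━━━━━━━━━━━━━━━━┓              
..~...........┃ CheckboxTree           ┃              
..............┠────────────────────────┨              
..............┃>[-] app/               ┃              
━━━━━━━━━━━━━━┃   [x] setup.py         ┃              


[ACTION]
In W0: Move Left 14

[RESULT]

                                                      
━━━━━━━━━━━━━━━━━━━━━━━━━━━┓                          
 MapNavigator              ┃                          
───────────────────────────┨                          
            ...............┃                          
            ...............┃                          
            ...............┃                          
            ..~............┃                          
            .@~.~.~........┃                          
            ..┏━━━━━━━━━━━━━━━━━━━━━━━━┓              
            ..┃ CheckboxTree           ┃              
            ..┠────────────────────────┨              
            ..┃>[-] app/               ┃              
━━━━━━━━━━━━━━┃   [x] setup.py         ┃              


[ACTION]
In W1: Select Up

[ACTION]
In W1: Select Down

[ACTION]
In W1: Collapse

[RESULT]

                                                      
━━━━━━━━━━━━━━━━━━━━━━━━━━━┓                          
 MapNavigator              ┃                          
───────────────────────────┨                          
            ...............┃                          
            ...............┃                          
            ...............┃                          
            ..~............┃                          
            .@~.~.~........┃                          
            ..┏━━━━━━━━━━━━━━━━━━━━━━━━┓              
            ..┃ CheckboxTree           ┃              
            ..┠────────────────────────┨              
            ..┃ [-] app/               ┃              
━━━━━━━━━━━━━━┃>  [x] setup.py         ┃              


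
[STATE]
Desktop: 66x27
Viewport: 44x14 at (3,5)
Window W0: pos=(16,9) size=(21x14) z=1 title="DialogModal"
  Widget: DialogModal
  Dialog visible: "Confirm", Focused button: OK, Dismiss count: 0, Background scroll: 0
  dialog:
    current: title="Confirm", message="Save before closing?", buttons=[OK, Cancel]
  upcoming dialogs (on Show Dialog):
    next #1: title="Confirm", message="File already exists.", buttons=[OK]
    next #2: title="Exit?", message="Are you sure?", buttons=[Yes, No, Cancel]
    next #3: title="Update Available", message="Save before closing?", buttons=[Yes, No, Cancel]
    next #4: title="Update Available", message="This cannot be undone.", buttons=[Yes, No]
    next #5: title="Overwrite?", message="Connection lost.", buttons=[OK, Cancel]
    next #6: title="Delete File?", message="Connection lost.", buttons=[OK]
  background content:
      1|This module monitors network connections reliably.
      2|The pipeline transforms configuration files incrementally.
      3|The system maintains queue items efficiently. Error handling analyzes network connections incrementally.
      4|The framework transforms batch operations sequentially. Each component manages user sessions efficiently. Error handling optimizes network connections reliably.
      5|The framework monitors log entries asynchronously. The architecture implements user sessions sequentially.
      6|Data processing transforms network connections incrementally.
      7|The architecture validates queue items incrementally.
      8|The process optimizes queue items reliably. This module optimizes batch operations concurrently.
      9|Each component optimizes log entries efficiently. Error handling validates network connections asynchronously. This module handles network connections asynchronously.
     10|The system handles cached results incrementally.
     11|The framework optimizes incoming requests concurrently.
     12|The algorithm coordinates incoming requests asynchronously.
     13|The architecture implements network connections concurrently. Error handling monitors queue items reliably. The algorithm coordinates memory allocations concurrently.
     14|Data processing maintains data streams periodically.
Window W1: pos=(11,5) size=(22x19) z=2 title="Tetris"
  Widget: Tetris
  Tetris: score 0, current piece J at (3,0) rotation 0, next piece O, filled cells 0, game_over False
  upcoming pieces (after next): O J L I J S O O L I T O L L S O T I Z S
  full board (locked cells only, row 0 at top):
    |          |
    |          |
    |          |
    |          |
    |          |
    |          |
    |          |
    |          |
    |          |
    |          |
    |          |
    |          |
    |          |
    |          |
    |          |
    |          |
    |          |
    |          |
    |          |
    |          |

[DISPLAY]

        ┏━━━━━━━━━━━━━━━━━━━━┓              
        ┃ Tetris             ┃              
        ┠────────────────────┨              
        ┃          │Next:    ┃              
        ┃          │▓▓       ┃━━━┓          
        ┃          │▓▓       ┃   ┃          
        ┃          │         ┃───┨          
        ┃          │         ┃tor┃          
        ┃          │         ┃nsf┃          
        ┃          │Score:   ┃┐in┃          
        ┃          │0        ┃│ns┃          
        ┃          │         ┃│it┃          
        ┃          │         ┃│ra┃          
        ┃          │         ┃┘va┃          


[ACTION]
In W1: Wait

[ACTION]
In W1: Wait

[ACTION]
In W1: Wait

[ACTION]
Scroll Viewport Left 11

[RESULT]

           ┏━━━━━━━━━━━━━━━━━━━━┓           
           ┃ Tetris             ┃           
           ┠────────────────────┨           
           ┃          │Next:    ┃           
           ┃          │▓▓       ┃━━━┓       
           ┃          │▓▓       ┃   ┃       
           ┃          │         ┃───┨       
           ┃          │         ┃tor┃       
           ┃          │         ┃nsf┃       
           ┃          │Score:   ┃┐in┃       
           ┃          │0        ┃│ns┃       
           ┃          │         ┃│it┃       
           ┃          │         ┃│ra┃       
           ┃          │         ┃┘va┃       


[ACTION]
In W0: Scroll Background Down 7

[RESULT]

           ┏━━━━━━━━━━━━━━━━━━━━┓           
           ┃ Tetris             ┃           
           ┠────────────────────┨           
           ┃          │Next:    ┃           
           ┃          │▓▓       ┃━━━┓       
           ┃          │▓▓       ┃   ┃       
           ┃          │         ┃───┨       
           ┃          │         ┃miz┃       
           ┃          │         ┃pti┃       
           ┃          │Score:   ┃┐s ┃       
           ┃          │0        ┃│im┃       
           ┃          │         ┃│rd┃       
           ┃          │         ┃│im┃       
           ┃          │         ┃┘ai┃       


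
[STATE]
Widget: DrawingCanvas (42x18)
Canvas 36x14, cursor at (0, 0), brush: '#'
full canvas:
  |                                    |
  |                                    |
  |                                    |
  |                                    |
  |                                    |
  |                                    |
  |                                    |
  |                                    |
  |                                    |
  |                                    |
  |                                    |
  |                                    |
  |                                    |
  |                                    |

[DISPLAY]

+                                         
                                          
                                          
                                          
                                          
                                          
                                          
                                          
                                          
                                          
                                          
                                          
                                          
                                          
                                          
                                          
                                          
                                          


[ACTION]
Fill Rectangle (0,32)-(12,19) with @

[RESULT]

+                  @@@@@@@@@@@@@@         
                   @@@@@@@@@@@@@@         
                   @@@@@@@@@@@@@@         
                   @@@@@@@@@@@@@@         
                   @@@@@@@@@@@@@@         
                   @@@@@@@@@@@@@@         
                   @@@@@@@@@@@@@@         
                   @@@@@@@@@@@@@@         
                   @@@@@@@@@@@@@@         
                   @@@@@@@@@@@@@@         
                   @@@@@@@@@@@@@@         
                   @@@@@@@@@@@@@@         
                   @@@@@@@@@@@@@@         
                                          
                                          
                                          
                                          
                                          


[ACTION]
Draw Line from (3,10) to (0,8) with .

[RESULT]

+       .          @@@@@@@@@@@@@@         
         .         @@@@@@@@@@@@@@         
         .         @@@@@@@@@@@@@@         
          .        @@@@@@@@@@@@@@         
                   @@@@@@@@@@@@@@         
                   @@@@@@@@@@@@@@         
                   @@@@@@@@@@@@@@         
                   @@@@@@@@@@@@@@         
                   @@@@@@@@@@@@@@         
                   @@@@@@@@@@@@@@         
                   @@@@@@@@@@@@@@         
                   @@@@@@@@@@@@@@         
                   @@@@@@@@@@@@@@         
                                          
                                          
                                          
                                          
                                          


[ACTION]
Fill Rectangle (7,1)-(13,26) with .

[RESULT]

+       .          @@@@@@@@@@@@@@         
         .         @@@@@@@@@@@@@@         
         .         @@@@@@@@@@@@@@         
          .        @@@@@@@@@@@@@@         
                   @@@@@@@@@@@@@@         
                   @@@@@@@@@@@@@@         
                   @@@@@@@@@@@@@@         
 ..........................@@@@@@         
 ..........................@@@@@@         
 ..........................@@@@@@         
 ..........................@@@@@@         
 ..........................@@@@@@         
 ..........................@@@@@@         
 ..........................               
                                          
                                          
                                          
                                          


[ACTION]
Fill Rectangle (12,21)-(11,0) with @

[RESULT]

+       .          @@@@@@@@@@@@@@         
         .         @@@@@@@@@@@@@@         
         .         @@@@@@@@@@@@@@         
          .        @@@@@@@@@@@@@@         
                   @@@@@@@@@@@@@@         
                   @@@@@@@@@@@@@@         
                   @@@@@@@@@@@@@@         
 ..........................@@@@@@         
 ..........................@@@@@@         
 ..........................@@@@@@         
 ..........................@@@@@@         
@@@@@@@@@@@@@@@@@@@@@@.....@@@@@@         
@@@@@@@@@@@@@@@@@@@@@@.....@@@@@@         
 ..........................               
                                          
                                          
                                          
                                          


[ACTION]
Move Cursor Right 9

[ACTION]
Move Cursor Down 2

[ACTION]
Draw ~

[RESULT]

        .          @@@@@@@@@@@@@@         
         .         @@@@@@@@@@@@@@         
         ~         @@@@@@@@@@@@@@         
          .        @@@@@@@@@@@@@@         
                   @@@@@@@@@@@@@@         
                   @@@@@@@@@@@@@@         
                   @@@@@@@@@@@@@@         
 ..........................@@@@@@         
 ..........................@@@@@@         
 ..........................@@@@@@         
 ..........................@@@@@@         
@@@@@@@@@@@@@@@@@@@@@@.....@@@@@@         
@@@@@@@@@@@@@@@@@@@@@@.....@@@@@@         
 ..........................               
                                          
                                          
                                          
                                          


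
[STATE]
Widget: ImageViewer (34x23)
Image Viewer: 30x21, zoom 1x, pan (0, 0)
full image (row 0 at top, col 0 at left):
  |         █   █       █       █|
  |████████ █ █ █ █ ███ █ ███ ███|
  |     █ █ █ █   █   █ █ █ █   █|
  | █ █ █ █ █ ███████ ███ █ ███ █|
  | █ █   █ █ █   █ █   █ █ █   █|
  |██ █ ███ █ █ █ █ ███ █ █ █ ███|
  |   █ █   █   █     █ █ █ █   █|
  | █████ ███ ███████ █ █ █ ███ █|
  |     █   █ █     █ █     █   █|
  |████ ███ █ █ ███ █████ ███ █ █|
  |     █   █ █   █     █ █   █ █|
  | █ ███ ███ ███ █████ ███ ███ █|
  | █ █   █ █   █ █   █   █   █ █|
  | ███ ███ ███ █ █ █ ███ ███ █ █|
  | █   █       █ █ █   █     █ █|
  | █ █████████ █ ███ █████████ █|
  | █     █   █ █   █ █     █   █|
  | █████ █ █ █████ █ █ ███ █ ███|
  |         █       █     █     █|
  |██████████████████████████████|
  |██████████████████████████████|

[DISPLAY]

         █   █       █       █    
████████ █ █ █ █ ███ █ ███ ███    
     █ █ █ █   █   █ █ █ █   █    
 █ █ █ █ █ ███████ ███ █ ███ █    
 █ █   █ █ █   █ █   █ █ █   █    
██ █ ███ █ █ █ █ ███ █ █ █ ███    
   █ █   █   █     █ █ █ █   █    
 █████ ███ ███████ █ █ █ ███ █    
     █   █ █     █ █     █   █    
████ ███ █ █ ███ █████ ███ █ █    
     █   █ █   █     █ █   █ █    
 █ ███ ███ ███ █████ ███ ███ █    
 █ █   █ █   █ █   █   █   █ █    
 ███ ███ ███ █ █ █ ███ ███ █ █    
 █   █       █ █ █   █     █ █    
 █ █████████ █ ███ █████████ █    
 █     █   █ █   █ █     █   █    
 █████ █ █ █████ █ █ ███ █ ███    
         █       █     █     █    
██████████████████████████████    
██████████████████████████████    
                                  
                                  


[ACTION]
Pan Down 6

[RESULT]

   █ █   █   █     █ █ █ █   █    
 █████ ███ ███████ █ █ █ ███ █    
     █   █ █     █ █     █   █    
████ ███ █ █ ███ █████ ███ █ █    
     █   █ █   █     █ █   █ █    
 █ ███ ███ ███ █████ ███ ███ █    
 █ █   █ █   █ █   █   █   █ █    
 ███ ███ ███ █ █ █ ███ ███ █ █    
 █   █       █ █ █   █     █ █    
 █ █████████ █ ███ █████████ █    
 █     █   █ █   █ █     █   █    
 █████ █ █ █████ █ █ ███ █ ███    
         █       █     █     █    
██████████████████████████████    
██████████████████████████████    
                                  
                                  
                                  
                                  
                                  
                                  
                                  
                                  


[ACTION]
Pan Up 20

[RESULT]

         █   █       █       █    
████████ █ █ █ █ ███ █ ███ ███    
     █ █ █ █   █   █ █ █ █   █    
 █ █ █ █ █ ███████ ███ █ ███ █    
 █ █   █ █ █   █ █   █ █ █   █    
██ █ ███ █ █ █ █ ███ █ █ █ ███    
   █ █   █   █     █ █ █ █   █    
 █████ ███ ███████ █ █ █ ███ █    
     █   █ █     █ █     █   █    
████ ███ █ █ ███ █████ ███ █ █    
     █   █ █   █     █ █   █ █    
 █ ███ ███ ███ █████ ███ ███ █    
 █ █   █ █   █ █   █   █   █ █    
 ███ ███ ███ █ █ █ ███ ███ █ █    
 █   █       █ █ █   █     █ █    
 █ █████████ █ ███ █████████ █    
 █     █   █ █   █ █     █   █    
 █████ █ █ █████ █ █ ███ █ ███    
         █       █     █     █    
██████████████████████████████    
██████████████████████████████    
                                  
                                  


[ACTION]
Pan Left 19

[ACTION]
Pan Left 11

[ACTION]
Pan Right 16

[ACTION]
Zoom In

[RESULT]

  ██      ██              ██      
  ██      ██              ██      
  ██  ██  ██  ██  ██████  ██  ████
  ██  ██  ██  ██  ██████  ██  ████
  ██  ██      ██      ██  ██  ██  
  ██  ██      ██      ██  ██  ██  
  ██  ██████████████  ██████  ██  
  ██  ██████████████  ██████  ██  
  ██  ██      ██  ██      ██  ██  
  ██  ██      ██  ██      ██  ██  
  ██  ██  ██  ██  ██████  ██  ██  
  ██  ██  ██  ██  ██████  ██  ██  
  ██      ██          ██  ██  ██  
  ██      ██          ██  ██  ██  
████  ██████████████  ██  ██  ██  
████  ██████████████  ██  ██  ██  
  ██  ██          ██  ██          
  ██  ██          ██  ██          
  ██  ██  ██████  ██████████  ████
  ██  ██  ██████  ██████████  ████
  ██  ██      ██          ██  ██  
  ██  ██      ██          ██  ██  
████  ██████  ██████████  ██████  


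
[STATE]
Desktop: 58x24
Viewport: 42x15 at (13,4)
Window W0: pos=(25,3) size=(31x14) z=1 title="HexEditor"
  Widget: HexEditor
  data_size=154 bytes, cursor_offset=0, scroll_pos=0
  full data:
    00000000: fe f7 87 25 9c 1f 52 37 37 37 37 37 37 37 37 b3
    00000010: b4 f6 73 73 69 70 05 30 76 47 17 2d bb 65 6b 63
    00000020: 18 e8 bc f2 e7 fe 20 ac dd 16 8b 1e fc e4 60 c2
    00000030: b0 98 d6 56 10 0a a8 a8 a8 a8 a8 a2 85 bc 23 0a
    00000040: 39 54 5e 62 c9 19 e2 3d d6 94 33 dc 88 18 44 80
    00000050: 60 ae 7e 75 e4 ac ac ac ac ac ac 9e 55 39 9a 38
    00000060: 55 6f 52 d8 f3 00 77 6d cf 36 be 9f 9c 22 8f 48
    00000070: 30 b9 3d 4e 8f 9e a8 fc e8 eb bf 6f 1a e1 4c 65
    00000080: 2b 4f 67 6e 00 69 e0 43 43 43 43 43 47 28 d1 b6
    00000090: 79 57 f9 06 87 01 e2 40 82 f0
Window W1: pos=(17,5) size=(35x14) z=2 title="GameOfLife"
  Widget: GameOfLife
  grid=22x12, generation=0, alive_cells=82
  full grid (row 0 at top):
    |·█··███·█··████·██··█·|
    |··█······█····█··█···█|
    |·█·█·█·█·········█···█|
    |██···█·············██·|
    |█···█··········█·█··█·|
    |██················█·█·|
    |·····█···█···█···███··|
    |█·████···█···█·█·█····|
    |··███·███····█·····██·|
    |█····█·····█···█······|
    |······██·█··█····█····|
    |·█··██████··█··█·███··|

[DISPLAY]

            ┃ HexEditor                   
    ┏━━━━━━━━━━━━━━━━━━━━━━━━━━━━━━━━━┓───
    ┃ GameOfLife                      ┃f 5
    ┠─────────────────────────────────┨0 0
    ┃Gen: 0                           ┃e 2
    ┃··█······█····█··█···█           ┃a a
    ┃·█·█·█·█·········█···█           ┃9 e
    ┃██···█·············██·           ┃c a
    ┃█···█··········█·█··█·           ┃0 7
    ┃██················█·█·           ┃e a
    ┃·····█···█···█···███··           ┃9 e
    ┃█·████···█···█·█·█····           ┃1 e
    ┃··███·███····█·····██·           ┃━━━
    ┃█····█·····█···█······           ┃   
    ┗━━━━━━━━━━━━━━━━━━━━━━━━━━━━━━━━━┛   


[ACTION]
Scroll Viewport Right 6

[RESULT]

         ┃ HexEditor                   ┃  
 ┏━━━━━━━━━━━━━━━━━━━━━━━━━━━━━━━━━┓───┨  
 ┃ GameOfLife                      ┃f 5┃  
 ┠─────────────────────────────────┨0 0┃  
 ┃Gen: 0                           ┃e 2┃  
 ┃··█······█····█··█···█           ┃a a┃  
 ┃·█·█·█·█·········█···█           ┃9 e┃  
 ┃██···█·············██·           ┃c a┃  
 ┃█···█··········█·█··█·           ┃0 7┃  
 ┃██················█·█·           ┃e a┃  
 ┃·····█···█···█···███··           ┃9 e┃  
 ┃█·████···█···█·█·█····           ┃1 e┃  
 ┃··███·███····█·····██·           ┃━━━┛  
 ┃█····█·····█···█······           ┃      
 ┗━━━━━━━━━━━━━━━━━━━━━━━━━━━━━━━━━┛      


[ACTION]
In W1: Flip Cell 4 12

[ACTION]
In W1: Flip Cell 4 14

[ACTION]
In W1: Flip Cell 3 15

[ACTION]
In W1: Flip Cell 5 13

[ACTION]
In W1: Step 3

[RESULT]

         ┃ HexEditor                   ┃  
 ┏━━━━━━━━━━━━━━━━━━━━━━━━━━━━━━━━━┓───┨  
 ┃ GameOfLife                      ┃f 5┃  
 ┠─────────────────────────────────┨0 0┃  
 ┃Gen: 3                           ┃e 2┃  
 ┃·██·█·██····██····███·           ┃a a┃  
 ┃█···········██···██·█·           ┃9 e┃  
 ┃·█·█·██·····██········           ┃c a┃  
 ┃█·██··············█···           ┃0 7┃  
 ┃█·██···········█··█·██           ┃e a┃  
 ┃█·█···········██·██·██           ┃9 e┃  
 ┃·█████·██·██··██··█···           ┃1 e┃  
 ┃··█··········█··██····           ┃━━━┛  
 ┃·············█····█···           ┃      
 ┗━━━━━━━━━━━━━━━━━━━━━━━━━━━━━━━━━┛      


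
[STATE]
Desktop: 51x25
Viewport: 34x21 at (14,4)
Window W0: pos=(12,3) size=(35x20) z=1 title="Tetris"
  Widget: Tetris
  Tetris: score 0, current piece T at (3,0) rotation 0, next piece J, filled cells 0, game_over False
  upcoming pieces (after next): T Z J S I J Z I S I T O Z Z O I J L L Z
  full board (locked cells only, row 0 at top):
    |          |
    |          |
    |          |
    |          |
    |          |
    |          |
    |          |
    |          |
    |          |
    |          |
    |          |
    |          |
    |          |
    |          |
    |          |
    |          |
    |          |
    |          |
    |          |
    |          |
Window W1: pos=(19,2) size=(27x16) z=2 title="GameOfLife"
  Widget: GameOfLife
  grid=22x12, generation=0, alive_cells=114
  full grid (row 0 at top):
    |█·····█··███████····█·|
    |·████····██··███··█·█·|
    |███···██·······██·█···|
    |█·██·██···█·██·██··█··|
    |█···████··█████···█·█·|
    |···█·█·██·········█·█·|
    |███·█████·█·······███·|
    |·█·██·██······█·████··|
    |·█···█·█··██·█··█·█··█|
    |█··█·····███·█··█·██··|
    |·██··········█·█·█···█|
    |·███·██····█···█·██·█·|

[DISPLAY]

Tetri┠─────────────────────────┨┃ 
─────┃Gen: 0                   ┃┨ 
     ┃█·····█··███████····█·   ┃┃ 
     ┃·████····██··███··█·█·   ┃┃ 
     ┃███···██·······██·█···   ┃┃ 
     ┃█·██·██···█·██·██··█··   ┃┃ 
     ┃█···████··█████···█·█·   ┃┃ 
     ┃···█·█·██·········█·█·   ┃┃ 
     ┃███·█████·█·······███·   ┃┃ 
     ┃·█·██·██······█·████··   ┃┃ 
     ┃·█···█·█··██·█··█·█··█   ┃┃ 
     ┃█··█·····███·█··█·██··   ┃┃ 
     ┃·██··········█·█·█···█   ┃┃ 
     ┗━━━━━━━━━━━━━━━━━━━━━━━━━┛┃ 
         │                      ┃ 
         │                      ┃ 
         │                      ┃ 
         │                      ┃ 
━━━━━━━━━━━━━━━━━━━━━━━━━━━━━━━━┛ 
                                  
                                  


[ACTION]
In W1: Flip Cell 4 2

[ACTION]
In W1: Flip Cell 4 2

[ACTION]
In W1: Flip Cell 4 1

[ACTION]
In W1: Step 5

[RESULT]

Tetri┠─────────────────────────┨┃ 
─────┃Gen: 5                   ┃┨ 
     ┃······················   ┃┃ 
     ┃·██·············███···   ┃┃ 
     ┃█████······█··········   ┃┃ 
     ┃█··█······███···█·█···   ┃┃ 
     ┃···██·····█·█·····█·██   ┃┃ 
     ┃···██···········█·███·   ┃┃ 
     ┃██········██··█····█··   ┃┃ 
     ┃██··█·····█████·····█·   ┃┃ 
     ┃·█···█····██········█·   ┃┃ 
     ┃····█·····█····█·█··█·   ┃┃ 
     ┃·██·······██·█·█··█·█·   ┃┃ 
     ┗━━━━━━━━━━━━━━━━━━━━━━━━━┛┃ 
         │                      ┃ 
         │                      ┃ 
         │                      ┃ 
         │                      ┃ 
━━━━━━━━━━━━━━━━━━━━━━━━━━━━━━━━┛ 
                                  
                                  
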